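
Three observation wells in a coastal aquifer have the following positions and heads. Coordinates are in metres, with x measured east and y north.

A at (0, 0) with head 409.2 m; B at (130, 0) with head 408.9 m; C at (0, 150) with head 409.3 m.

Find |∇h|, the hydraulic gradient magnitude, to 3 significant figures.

0.00240

∂h/∂x = (408.9 − 409.2) / (130 − 0) = -0.002308
∂h/∂y = (409.3 − 409.2) / (150 − 0) = +0.0006667
|∇h| = √(-0.002308² + 0.0006667²) = 0.002402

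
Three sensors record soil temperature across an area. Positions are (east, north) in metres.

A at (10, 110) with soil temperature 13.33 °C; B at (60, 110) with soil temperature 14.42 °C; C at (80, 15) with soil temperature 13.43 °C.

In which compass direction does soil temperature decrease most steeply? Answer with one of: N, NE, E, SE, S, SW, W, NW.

Taking A as reference: B−A = (50, 0, +1.09); C−A = (70, -95, +0.10).
Solve a·Δx + b·Δy = ΔT: det = 50·(-95) − 70·0 = -4750.
∂T/∂x = [(+1.09)·(-95) − (+0.10)·0] / -4750 = +0.02180
∂T/∂y = [50·(+0.10) − 70·(+1.09)] / -4750 = +0.01501
Steepest decrease is along −∇f = (-0.02180 E, -0.01501 N) → southwest.

SW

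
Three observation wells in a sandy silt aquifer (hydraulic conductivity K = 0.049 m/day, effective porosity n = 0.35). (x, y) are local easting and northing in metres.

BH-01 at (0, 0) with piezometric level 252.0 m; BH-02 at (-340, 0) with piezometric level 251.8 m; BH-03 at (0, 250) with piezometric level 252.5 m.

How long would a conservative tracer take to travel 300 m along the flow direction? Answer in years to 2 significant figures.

∂h/∂x = (251.8 − 252.0) / (-340 − 0) = +0.0005882
∂h/∂y = (252.5 − 252.0) / (250 − 0) = +0.002000
|∇h| = √(0.0005882² + 0.002000²) = 0.002085
Seepage velocity v = K·i/n = 0.049 × 0.002085 / 0.35 = 0.0002919 m/day.
t = 300 / 0.0002919 = 1.028e+06 days = 2.81e+03 years.

2800 years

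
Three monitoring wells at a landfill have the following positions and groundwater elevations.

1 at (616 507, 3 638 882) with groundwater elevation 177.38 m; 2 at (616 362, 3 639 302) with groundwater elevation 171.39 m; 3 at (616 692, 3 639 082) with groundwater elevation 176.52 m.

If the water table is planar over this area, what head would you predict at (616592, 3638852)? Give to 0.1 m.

Three-point gradient (reference 1): Δ to 2 = (-145, 420, -5.99), Δ to 3 = (185, 200, -0.86).
∂h/∂x = +0.007843, ∂h/∂y = -0.01155 (det = -106700).
h(616592, 3638852) = 177.38 + (+0.007843)·(85) + (-0.01155)·(-30) = 177.38 +0.667 +0.347 = 178.393 m.

178.4 m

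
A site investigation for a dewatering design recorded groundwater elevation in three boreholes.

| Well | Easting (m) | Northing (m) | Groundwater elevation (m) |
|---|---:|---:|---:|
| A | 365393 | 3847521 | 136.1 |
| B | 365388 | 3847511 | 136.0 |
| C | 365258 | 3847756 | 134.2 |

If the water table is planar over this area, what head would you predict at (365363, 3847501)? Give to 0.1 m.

With h = a·x + b·y + c and A as origin, the differences give:
  (-5)·a + (-10)·b = -0.1
  (-135)·a + 235·b = -1.9
Eliminate b (×235 and ×(-10), subtract): -2525·a = -42.50 → a = ∂h/∂x = +0.01683
Back-substitute: b = ∂h/∂y = +0.001584.
h(365363, 3847501) = 136.1 + (+0.01683)·(-30) + (+0.001584)·(-20) = 136.1 -0.505 -0.032 = 135.563 m.

135.6 m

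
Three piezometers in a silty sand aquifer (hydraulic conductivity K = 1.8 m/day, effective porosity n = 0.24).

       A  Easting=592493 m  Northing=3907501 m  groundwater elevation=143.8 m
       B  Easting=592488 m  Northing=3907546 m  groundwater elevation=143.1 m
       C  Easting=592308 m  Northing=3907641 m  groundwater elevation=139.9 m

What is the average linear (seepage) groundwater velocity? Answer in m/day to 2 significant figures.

0.13 m/day

Taking A as reference: B−A = (-5, 45, -0.7); C−A = (-185, 140, -3.9).
Determinant of the coordinate differences = (-5)·140 − (-185)·45 = 7625.
∂h/∂x = [(-0.7)·140 − (-3.9)·45] / 7625 = +0.01016
∂h/∂y = [(-5)·(-3.9) − (-185)·(-0.7)] / 7625 = -0.01443
|∇h| = √(0.01016² + -0.01443²) = 0.01765
Seepage velocity v = K·i/n = 1.8 × 0.01765 / 0.24 = 0.1324 m/day.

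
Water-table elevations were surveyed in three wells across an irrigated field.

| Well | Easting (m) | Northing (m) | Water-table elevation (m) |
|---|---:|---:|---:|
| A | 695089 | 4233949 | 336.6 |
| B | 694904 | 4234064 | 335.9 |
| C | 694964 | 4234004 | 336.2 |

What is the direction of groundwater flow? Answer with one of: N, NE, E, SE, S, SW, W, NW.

Differences from A: to B (Δx, Δy, Δh) = (-185, 115, -0.7); to C = (-125, 55, -0.4).
Determinant of the coordinate differences = (-185)·55 − (-125)·115 = 4200.
∂h/∂x = [(-0.7)·55 − (-0.4)·115] / 4200 = +0.001786
∂h/∂y = [(-185)·(-0.4) − (-125)·(-0.7)] / 4200 = -0.003214
Flow = −∇h = (-0.001786 east, +0.003214 north), which points northwest.

NW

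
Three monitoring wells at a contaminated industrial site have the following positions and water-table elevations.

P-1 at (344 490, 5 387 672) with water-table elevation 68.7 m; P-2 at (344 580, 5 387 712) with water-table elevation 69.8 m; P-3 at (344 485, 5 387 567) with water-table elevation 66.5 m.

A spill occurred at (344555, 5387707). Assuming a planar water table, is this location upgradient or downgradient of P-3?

upgradient

Three-point gradient (reference P-1): Δ to P-2 = (90, 40, +1.1), Δ to P-3 = (-5, -105, -2.2).
∂h/∂x = +0.002973, ∂h/∂y = +0.02081 (det = -9250).
Head at (344555, 5387707) = 68.7 + (+0.002973)·(65) + (+0.02081)·(35) = 69.62 m.
That is higher than the 66.5 m at P-3, so the point is upgradient.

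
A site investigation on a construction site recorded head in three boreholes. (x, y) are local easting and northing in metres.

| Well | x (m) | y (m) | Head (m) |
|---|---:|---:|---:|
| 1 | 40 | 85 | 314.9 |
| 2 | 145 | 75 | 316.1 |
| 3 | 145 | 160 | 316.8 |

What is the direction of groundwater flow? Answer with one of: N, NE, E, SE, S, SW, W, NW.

Three-point gradient (reference 1): Δ to 2 = (105, -10, +1.2), Δ to 3 = (105, 75, +1.9).
∂h/∂x = +0.01221, ∂h/∂y = +0.008235 (det = 8925).
Flow = −∇h = (-0.01221 east, -0.008235 north), which points southwest.

SW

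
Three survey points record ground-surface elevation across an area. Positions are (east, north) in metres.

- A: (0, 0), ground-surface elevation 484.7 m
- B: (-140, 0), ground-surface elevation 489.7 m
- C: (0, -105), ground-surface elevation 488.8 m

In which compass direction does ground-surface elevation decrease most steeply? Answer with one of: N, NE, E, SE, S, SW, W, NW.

NE

∂z/∂x = (489.7 − 484.7) / (-140 − 0) = -0.03571
∂z/∂y = (488.8 − 484.7) / (-105 − 0) = -0.03905
Steepest decrease is along −∇f = (+0.03571 E, +0.03905 N) → northeast.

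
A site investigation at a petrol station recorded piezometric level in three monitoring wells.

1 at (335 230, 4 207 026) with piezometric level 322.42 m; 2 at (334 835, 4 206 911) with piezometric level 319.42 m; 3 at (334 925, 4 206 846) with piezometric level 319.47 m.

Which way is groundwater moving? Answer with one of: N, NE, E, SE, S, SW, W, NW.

Differences from 1: to 2 (Δx, Δy, Δh) = (-395, -115, -3.00); to 3 = (-305, -180, -2.95).
Solve a·Δx + b·Δy = Δh: det = (-395)·(-180) − (-305)·(-115) = 36025.
∂h/∂x = [(-3.00)·(-180) − (-2.95)·(-115)] / 36025 = +0.005573
∂h/∂y = [(-395)·(-2.95) − (-305)·(-3.00)] / 36025 = +0.006947
Flow = −∇h = (-0.005573 east, -0.006947 north), which points southwest.

SW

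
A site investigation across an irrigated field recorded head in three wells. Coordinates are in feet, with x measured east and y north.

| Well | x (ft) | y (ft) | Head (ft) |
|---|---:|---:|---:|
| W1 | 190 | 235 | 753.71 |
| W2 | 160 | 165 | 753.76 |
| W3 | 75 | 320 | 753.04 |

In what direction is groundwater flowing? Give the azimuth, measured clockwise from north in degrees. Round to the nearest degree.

301°

With h = a·x + b·y + c and W1 as origin, the differences give:
  (-30)·a + (-70)·b = +0.05
  (-115)·a + 85·b = -0.67
Eliminate b (×85 and ×(-70), subtract): -10600·a = -42.650 → a = ∂h/∂x = +0.004024
Back-substitute: b = ∂h/∂y = -0.002439.
Flow direction (−∇h) has components (-0.004024 E, +0.002439 N).
Azimuth = atan2(E, N) = atan2(-0.004024, +0.002439) = 301.2° ≈ 301°.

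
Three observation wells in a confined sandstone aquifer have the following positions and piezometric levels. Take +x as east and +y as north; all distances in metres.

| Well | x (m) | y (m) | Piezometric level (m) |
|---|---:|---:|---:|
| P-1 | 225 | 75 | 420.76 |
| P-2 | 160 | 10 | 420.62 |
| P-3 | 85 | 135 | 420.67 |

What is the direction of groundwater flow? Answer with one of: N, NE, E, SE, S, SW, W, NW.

SW

Differences from P-1: to P-2 (Δx, Δy, Δh) = (-65, -65, -0.14); to P-3 = (-140, 60, -0.09).
Determinant of the coordinate differences = (-65)·60 − (-140)·(-65) = -13000.
∂h/∂x = [(-0.14)·60 − (-0.09)·(-65)] / -13000 = +0.001096
∂h/∂y = [(-65)·(-0.09) − (-140)·(-0.14)] / -13000 = +0.001058
Flow = −∇h = (-0.001096 east, -0.001058 north), which points southwest.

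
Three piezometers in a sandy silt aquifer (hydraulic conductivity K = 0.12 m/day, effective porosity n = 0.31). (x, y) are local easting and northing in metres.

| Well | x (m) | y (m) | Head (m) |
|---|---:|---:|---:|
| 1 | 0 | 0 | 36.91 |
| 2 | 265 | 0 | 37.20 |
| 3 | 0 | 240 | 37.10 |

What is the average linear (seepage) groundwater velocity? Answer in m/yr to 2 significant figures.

∂h/∂x = (37.20 − 36.91) / (265 − 0) = +0.001094
∂h/∂y = (37.10 − 36.91) / (240 − 0) = +0.0007917
|∇h| = √(0.001094² + 0.0007917²) = 0.00135
Seepage velocity v = K·i/n = 0.12 × 0.00135 / 0.31 = 0.0005226 m/day = 0.1909 m/yr.

0.19 m/yr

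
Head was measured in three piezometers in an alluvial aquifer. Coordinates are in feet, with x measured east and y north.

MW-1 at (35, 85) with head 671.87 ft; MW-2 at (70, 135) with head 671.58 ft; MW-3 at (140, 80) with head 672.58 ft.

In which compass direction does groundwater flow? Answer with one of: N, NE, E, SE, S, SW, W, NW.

Taking MW-1 as reference: MW-2−MW-1 = (35, 50, -0.29); MW-3−MW-1 = (105, -5, +0.71).
Solve a·Δx + b·Δy = Δh: det = 35·(-5) − 105·50 = -5425.
∂h/∂x = [(-0.29)·(-5) − (+0.71)·50] / -5425 = +0.006276
∂h/∂y = [35·(+0.71) − 105·(-0.29)] / -5425 = -0.01019
Flow = −∇h = (-0.006276 east, +0.01019 north), which points northwest.

NW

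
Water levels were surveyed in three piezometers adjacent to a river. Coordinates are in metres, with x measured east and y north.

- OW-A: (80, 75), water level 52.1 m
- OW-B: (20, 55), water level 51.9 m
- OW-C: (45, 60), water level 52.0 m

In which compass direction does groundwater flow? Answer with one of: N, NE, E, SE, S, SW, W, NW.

Differences from OW-A: to OW-B (Δx, Δy, Δh) = (-60, -20, -0.2); to OW-C = (-35, -15, -0.1).
Solve a·Δx + b·Δy = Δh: det = (-60)·(-15) − (-35)·(-20) = 200.
∂h/∂x = [(-0.2)·(-15) − (-0.1)·(-20)] / 200 = +0.005000
∂h/∂y = [(-60)·(-0.1) − (-35)·(-0.2)] / 200 = -0.005000
Flow = −∇h = (-0.005000 east, +0.005000 north), which points northwest.

NW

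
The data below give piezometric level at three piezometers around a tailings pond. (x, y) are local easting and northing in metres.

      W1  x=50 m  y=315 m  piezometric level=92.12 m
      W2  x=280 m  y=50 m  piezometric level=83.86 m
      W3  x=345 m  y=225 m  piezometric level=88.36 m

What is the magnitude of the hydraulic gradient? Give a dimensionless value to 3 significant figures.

0.0277

Taking W1 as reference: W2−W1 = (230, -265, -8.26); W3−W1 = (295, -90, -3.76).
Determinant of the coordinate differences = 230·(-90) − 295·(-265) = 57475.
∂h/∂x = [(-8.26)·(-90) − (-3.76)·(-265)] / 57475 = -0.004402
∂h/∂y = [230·(-3.76) − 295·(-8.26)] / 57475 = +0.02735
|∇h| = √(-0.004402² + 0.02735²) = 0.0277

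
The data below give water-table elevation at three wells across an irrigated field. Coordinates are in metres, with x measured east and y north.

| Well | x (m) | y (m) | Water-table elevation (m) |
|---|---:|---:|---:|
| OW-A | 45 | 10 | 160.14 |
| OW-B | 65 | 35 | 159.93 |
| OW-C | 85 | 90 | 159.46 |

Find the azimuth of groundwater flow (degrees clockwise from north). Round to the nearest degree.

Taking OW-A as reference: OW-B−OW-A = (20, 25, -0.21); OW-C−OW-A = (40, 80, -0.68).
Determinant of the coordinate differences = 20·80 − 40·25 = 600.
∂h/∂x = [(-0.21)·80 − (-0.68)·25] / 600 = +0.0003333
∂h/∂y = [20·(-0.68) − 40·(-0.21)] / 600 = -0.008667
Flow direction (−∇h) has components (-0.0003333 E, +0.008667 N).
Azimuth = atan2(E, N) = atan2(-0.0003333, +0.008667) = 357.8° ≈ 358°.

358°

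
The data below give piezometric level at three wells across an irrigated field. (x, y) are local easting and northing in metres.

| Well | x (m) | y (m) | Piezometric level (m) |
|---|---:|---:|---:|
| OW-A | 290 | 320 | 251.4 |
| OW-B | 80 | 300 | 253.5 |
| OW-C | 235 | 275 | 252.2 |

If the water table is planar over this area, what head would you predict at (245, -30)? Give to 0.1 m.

254.0 m

Taking OW-A as reference: OW-B−OW-A = (-210, -20, +2.1); OW-C−OW-A = (-55, -45, +0.8).
Solve a·Δx + b·Δy = Δh: det = (-210)·(-45) − (-55)·(-20) = 8350.
∂h/∂x = [(+2.1)·(-45) − (+0.8)·(-20)] / 8350 = -0.009401
∂h/∂y = [(-210)·(+0.8) − (-55)·(+2.1)] / 8350 = -0.006287
h(245, -30) = 251.4 + (-0.009401)·(-45) + (-0.006287)·(-350) = 251.4 +0.423 +2.201 = 254.024 m.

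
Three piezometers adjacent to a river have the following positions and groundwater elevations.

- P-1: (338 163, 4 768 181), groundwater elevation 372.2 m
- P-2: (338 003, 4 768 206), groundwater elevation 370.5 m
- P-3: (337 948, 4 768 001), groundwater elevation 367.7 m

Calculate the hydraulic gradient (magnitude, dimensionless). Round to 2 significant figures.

With h = a·x + b·y + c and P-1 as origin, the differences give:
  (-160)·a + 25·b = -1.7
  (-215)·a + (-180)·b = -4.5
Eliminate b (×(-180) and ×25, subtract): 34175·a = 418.50 → a = ∂h/∂x = +0.01225
Back-substitute: b = ∂h/∂y = +0.01037.
|∇h| = √(0.01225² + 0.01037²) = 0.01605

0.016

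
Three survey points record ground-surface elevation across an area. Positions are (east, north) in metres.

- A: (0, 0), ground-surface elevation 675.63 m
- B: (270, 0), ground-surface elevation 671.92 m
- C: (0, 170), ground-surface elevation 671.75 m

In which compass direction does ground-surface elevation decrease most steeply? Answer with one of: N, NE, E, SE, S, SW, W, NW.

∂z/∂x = (671.92 − 675.63) / (270 − 0) = -0.01374
∂z/∂y = (671.75 − 675.63) / (170 − 0) = -0.02282
Steepest decrease is along −∇f = (+0.01374 E, +0.02282 N) → northeast.

NE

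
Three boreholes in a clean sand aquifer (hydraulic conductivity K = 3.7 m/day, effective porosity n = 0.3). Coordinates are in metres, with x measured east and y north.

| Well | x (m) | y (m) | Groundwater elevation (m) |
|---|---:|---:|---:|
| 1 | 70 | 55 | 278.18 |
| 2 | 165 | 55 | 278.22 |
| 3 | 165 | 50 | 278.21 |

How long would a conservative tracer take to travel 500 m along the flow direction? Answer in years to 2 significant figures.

54 years

Taking 1 as reference: 2−1 = (95, 0, +0.04); 3−1 = (95, -5, +0.03).
Determinant of the coordinate differences = 95·(-5) − 95·0 = -475.
∂h/∂x = [(+0.04)·(-5) − (+0.03)·0] / -475 = +0.0004211
∂h/∂y = [95·(+0.03) − 95·(+0.04)] / -475 = +0.002000
|∇h| = √(0.0004211² + 0.002000²) = 0.002044
Seepage velocity v = K·i/n = 3.7 × 0.002044 / 0.3 = 0.02521 m/day.
t = 500 / 0.02521 = 1.983e+04 days = 54.3 years.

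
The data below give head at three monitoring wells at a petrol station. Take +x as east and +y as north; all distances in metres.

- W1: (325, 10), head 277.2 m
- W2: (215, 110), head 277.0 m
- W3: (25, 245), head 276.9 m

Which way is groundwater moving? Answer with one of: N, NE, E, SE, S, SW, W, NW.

NE

With h = a·x + b·y + c and W1 as origin, the differences give:
  (-110)·a + 100·b = -0.2
  (-300)·a + 235·b = -0.3
Eliminate b (×235 and ×100, subtract): 4150·a = -17.00 → a = ∂h/∂x = -0.004096
Back-substitute: b = ∂h/∂y = -0.006506.
Flow = −∇h = (+0.004096 east, +0.006506 north), which points northeast.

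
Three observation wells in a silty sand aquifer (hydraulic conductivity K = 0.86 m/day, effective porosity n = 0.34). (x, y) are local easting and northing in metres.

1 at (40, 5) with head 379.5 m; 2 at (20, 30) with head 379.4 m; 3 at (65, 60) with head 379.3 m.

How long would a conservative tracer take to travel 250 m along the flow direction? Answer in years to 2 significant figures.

72 years

With h = a·x + b·y + c and 1 as origin, the differences give:
  (-20)·a + 25·b = -0.1
  25·a + 55·b = -0.2
Eliminate b (×55 and ×25, subtract): -1725·a = -0.50 → a = ∂h/∂x = +0.0002899
Back-substitute: b = ∂h/∂y = -0.003768.
|∇h| = √(0.0002899² + -0.003768²) = 0.003779
Seepage velocity v = K·i/n = 0.86 × 0.003779 / 0.34 = 0.009559 m/day.
t = 250 / 0.009559 = 2.615e+04 days = 71.6 years.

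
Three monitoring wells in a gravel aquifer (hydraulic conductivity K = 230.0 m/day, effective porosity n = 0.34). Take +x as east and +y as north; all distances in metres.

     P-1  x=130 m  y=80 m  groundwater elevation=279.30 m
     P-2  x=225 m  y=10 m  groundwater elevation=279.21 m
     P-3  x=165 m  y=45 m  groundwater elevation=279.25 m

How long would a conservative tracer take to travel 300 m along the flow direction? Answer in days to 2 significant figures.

240 days

With h = a·x + b·y + c and P-1 as origin, the differences give:
  95·a + (-70)·b = -0.09
  35·a + (-35)·b = -0.05
Eliminate b (×(-35) and ×(-70), subtract): -875·a = -0.350 → a = ∂h/∂x = +0.0004000
Back-substitute: b = ∂h/∂y = +0.001829.
|∇h| = √(0.0004000² + 0.001829²) = 0.001872
Seepage velocity v = K·i/n = 230.0 × 0.001872 / 0.34 = 1.266 m/day.
t = 300 / 1.266 = 237 days.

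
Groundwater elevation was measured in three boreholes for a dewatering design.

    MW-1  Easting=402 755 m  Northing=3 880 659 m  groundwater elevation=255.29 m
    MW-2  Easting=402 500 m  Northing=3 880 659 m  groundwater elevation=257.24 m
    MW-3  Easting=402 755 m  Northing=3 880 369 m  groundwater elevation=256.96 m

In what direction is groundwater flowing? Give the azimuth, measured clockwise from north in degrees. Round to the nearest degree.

∂h/∂x = (257.24 − 255.29) / (402500 − 402755) = -0.007647
∂h/∂y = (256.96 − 255.29) / (3880369 − 3880659) = -0.005759
Flow direction (−∇h) has components (+0.007647 E, +0.005759 N).
Azimuth = atan2(E, N) = atan2(+0.007647, +0.005759) = 53.0° ≈ 053°.

053°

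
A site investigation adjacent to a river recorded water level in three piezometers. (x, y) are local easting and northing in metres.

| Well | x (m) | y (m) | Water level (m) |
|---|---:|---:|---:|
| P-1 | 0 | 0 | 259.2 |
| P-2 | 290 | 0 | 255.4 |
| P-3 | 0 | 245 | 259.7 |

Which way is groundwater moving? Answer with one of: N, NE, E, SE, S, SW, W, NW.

∂h/∂x = (255.4 − 259.2) / (290 − 0) = -0.01310
∂h/∂y = (259.7 − 259.2) / (245 − 0) = +0.002041
Flow = −∇h = (+0.01310 east, -0.002041 north), which points east.

E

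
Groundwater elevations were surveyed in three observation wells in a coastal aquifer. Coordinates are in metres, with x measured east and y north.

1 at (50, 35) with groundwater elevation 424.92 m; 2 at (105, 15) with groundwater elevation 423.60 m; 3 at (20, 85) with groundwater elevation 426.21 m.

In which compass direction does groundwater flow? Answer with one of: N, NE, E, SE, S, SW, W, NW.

SE

Taking 1 as reference: 2−1 = (55, -20, -1.32); 3−1 = (-30, 50, +1.29).
Solve a·Δx + b·Δy = Δh: det = 55·50 − (-30)·(-20) = 2150.
∂h/∂x = [(-1.32)·50 − (+1.29)·(-20)] / 2150 = -0.01870
∂h/∂y = [55·(+1.29) − (-30)·(-1.32)] / 2150 = +0.01458
Flow = −∇h = (+0.01870 east, -0.01458 north), which points southeast.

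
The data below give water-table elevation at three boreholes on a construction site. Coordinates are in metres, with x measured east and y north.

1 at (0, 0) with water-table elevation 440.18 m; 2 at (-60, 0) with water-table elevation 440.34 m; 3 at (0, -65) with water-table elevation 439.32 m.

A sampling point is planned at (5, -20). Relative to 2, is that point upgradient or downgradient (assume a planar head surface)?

∂h/∂x = (440.34 − 440.18) / (-60 − 0) = -0.002667
∂h/∂y = (439.32 − 440.18) / (-65 − 0) = +0.01323
Head at (5, -20) = 440.18 + (-0.002667)·(5) + (+0.01323)·(-20) = 439.90 m.
That is lower than the 440.34 m at 2, so the point is downgradient.

downgradient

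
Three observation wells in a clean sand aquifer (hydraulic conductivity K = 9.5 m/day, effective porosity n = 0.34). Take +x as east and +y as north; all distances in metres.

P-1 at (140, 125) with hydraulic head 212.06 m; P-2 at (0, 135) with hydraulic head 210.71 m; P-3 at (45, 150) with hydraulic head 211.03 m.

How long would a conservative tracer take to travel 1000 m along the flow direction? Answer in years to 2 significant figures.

Differences from P-1: to P-2 (Δx, Δy, Δh) = (-140, 10, -1.35); to P-3 = (-95, 25, -1.03).
Solve a·Δx + b·Δy = Δh: det = (-140)·25 − (-95)·10 = -2550.
∂h/∂x = [(-1.35)·25 − (-1.03)·10] / -2550 = +0.009196
∂h/∂y = [(-140)·(-1.03) − (-95)·(-1.35)] / -2550 = -0.006255
|∇h| = √(0.009196² + -0.006255²) = 0.01112
Seepage velocity v = K·i/n = 9.5 × 0.01112 / 0.34 = 0.3107 m/day.
t = 1000 / 0.3107 = 3219 days = 8.81 years.

8.8 years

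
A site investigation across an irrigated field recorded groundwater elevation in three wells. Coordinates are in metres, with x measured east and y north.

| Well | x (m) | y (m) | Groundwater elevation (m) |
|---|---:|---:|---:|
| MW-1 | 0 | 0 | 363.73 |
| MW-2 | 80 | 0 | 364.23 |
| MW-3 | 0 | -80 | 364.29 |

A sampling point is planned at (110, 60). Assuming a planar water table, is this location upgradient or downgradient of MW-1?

∂h/∂x = (364.23 − 363.73) / (80 − 0) = +0.006250
∂h/∂y = (364.29 − 363.73) / (-80 − 0) = -0.007000
Head at (110, 60) = 363.73 + (+0.006250)·(110) + (-0.007000)·(60) = 364.00 m.
That is higher than the 363.73 m at MW-1, so the point is upgradient.

upgradient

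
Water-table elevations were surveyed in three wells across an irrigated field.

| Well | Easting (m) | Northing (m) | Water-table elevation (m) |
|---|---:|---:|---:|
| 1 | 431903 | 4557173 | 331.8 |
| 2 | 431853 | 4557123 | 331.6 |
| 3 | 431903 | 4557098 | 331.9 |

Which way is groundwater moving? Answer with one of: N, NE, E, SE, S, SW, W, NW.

W

Differences from 1: to 2 (Δx, Δy, Δh) = (-50, -50, -0.2); to 3 = (0, -75, +0.1).
Determinant of the coordinate differences = (-50)·(-75) − 0·(-50) = 3750.
∂h/∂x = [(-0.2)·(-75) − (+0.1)·(-50)] / 3750 = +0.005333
∂h/∂y = [(-50)·(+0.1) − 0·(-0.2)] / 3750 = -0.001333
Flow = −∇h = (-0.005333 east, +0.001333 north), which points west.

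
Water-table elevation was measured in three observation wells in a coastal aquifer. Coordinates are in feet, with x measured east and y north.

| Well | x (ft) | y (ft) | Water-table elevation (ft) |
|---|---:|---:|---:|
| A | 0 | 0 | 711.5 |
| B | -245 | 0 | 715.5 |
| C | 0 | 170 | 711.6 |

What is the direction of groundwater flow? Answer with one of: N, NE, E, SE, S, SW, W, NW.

∂h/∂x = (715.5 − 711.5) / (-245 − 0) = -0.01633
∂h/∂y = (711.6 − 711.5) / (170 − 0) = +0.0005882
Flow = −∇h = (+0.01633 east, -0.0005882 north), which points east.

E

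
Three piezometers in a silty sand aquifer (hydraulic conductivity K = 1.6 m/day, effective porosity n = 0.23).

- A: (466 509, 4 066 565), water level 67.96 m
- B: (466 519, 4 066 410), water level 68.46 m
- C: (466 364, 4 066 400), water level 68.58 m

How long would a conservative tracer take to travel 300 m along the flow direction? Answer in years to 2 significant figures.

Taking A as reference: B−A = (10, -155, +0.50); C−A = (-145, -165, +0.62).
Solve a·Δx + b·Δy = Δh: det = 10·(-165) − (-145)·(-155) = -24125.
∂h/∂x = [(+0.50)·(-165) − (+0.62)·(-155)] / -24125 = -0.0005637
∂h/∂y = [10·(+0.62) − (-145)·(+0.50)] / -24125 = -0.003262
|∇h| = √(-0.0005637² + -0.003262²) = 0.00331
Seepage velocity v = K·i/n = 1.6 × 0.00331 / 0.23 = 0.02303 m/day.
t = 300 / 0.02303 = 1.303e+04 days = 35.7 years.

36 years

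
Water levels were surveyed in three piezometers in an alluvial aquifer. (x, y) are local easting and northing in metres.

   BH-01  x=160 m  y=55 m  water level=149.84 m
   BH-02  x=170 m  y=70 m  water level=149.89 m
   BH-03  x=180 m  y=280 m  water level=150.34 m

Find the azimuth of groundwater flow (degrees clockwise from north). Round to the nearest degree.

Three-point gradient (reference BH-01): Δ to BH-02 = (10, 15, +0.05), Δ to BH-03 = (20, 225, +0.50).
∂h/∂x = +0.001923, ∂h/∂y = +0.002051 (det = 1950).
Flow direction (−∇h) has components (-0.001923 E, -0.002051 N).
Azimuth = atan2(E, N) = atan2(-0.001923, -0.002051) = 223.2° ≈ 223°.

223°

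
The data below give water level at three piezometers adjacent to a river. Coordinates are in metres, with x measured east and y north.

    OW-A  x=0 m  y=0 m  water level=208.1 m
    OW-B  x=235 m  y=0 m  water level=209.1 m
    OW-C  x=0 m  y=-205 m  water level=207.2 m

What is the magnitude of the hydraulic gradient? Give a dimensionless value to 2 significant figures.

∂h/∂x = (209.1 − 208.1) / (235 − 0) = +0.004255
∂h/∂y = (207.2 − 208.1) / (-205 − 0) = +0.004390
|∇h| = √(0.004255² + 0.004390²) = 0.006114

0.0061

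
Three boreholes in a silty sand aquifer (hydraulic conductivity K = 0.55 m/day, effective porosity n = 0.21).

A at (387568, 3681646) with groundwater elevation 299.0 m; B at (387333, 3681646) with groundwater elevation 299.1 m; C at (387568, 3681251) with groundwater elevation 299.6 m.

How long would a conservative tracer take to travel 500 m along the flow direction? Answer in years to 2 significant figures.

330 years

∂h/∂x = (299.1 − 299.0) / (387333 − 387568) = -0.0004255
∂h/∂y = (299.6 − 299.0) / (3681251 − 3681646) = -0.001519
|∇h| = √(-0.0004255² + -0.001519²) = 0.001577
Seepage velocity v = K·i/n = 0.55 × 0.001577 / 0.21 = 0.00413 m/day.
t = 500 / 0.00413 = 1.211e+05 days = 332 years.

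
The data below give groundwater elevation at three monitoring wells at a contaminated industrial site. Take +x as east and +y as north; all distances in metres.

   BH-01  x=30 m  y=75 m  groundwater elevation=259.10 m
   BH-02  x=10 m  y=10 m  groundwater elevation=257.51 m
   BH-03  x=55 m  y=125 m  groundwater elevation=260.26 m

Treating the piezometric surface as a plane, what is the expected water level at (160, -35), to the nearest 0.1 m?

255.3 m

With h = a·x + b·y + c and BH-01 as origin, the differences give:
  (-20)·a + (-65)·b = -1.59
  25·a + 50·b = +1.16
Eliminate b (×50 and ×(-65), subtract): 625·a = -4.100 → a = ∂h/∂x = -0.006560
Back-substitute: b = ∂h/∂y = +0.02648.
h(160, -35) = 259.10 + (-0.006560)·(130) + (+0.02648)·(-110) = 259.10 -0.853 -2.913 = 255.334 m.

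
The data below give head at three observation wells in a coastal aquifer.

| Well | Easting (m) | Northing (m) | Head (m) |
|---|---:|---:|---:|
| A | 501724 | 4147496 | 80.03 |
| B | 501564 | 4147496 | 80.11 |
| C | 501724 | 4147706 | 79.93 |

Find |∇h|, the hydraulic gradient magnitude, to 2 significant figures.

∂h/∂x = (80.11 − 80.03) / (501564 − 501724) = -0.0005000
∂h/∂y = (79.93 − 80.03) / (4147706 − 4147496) = -0.0004762
|∇h| = √(-0.0005000² + -0.0004762²) = 0.0006905

0.00069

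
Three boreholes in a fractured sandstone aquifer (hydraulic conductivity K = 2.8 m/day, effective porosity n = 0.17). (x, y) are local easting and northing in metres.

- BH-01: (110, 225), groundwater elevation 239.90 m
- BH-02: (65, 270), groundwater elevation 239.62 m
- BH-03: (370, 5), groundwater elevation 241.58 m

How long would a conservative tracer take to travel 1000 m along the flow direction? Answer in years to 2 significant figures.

21 years

Taking BH-01 as reference: BH-02−BH-01 = (-45, 45, -0.28); BH-03−BH-01 = (260, -220, +1.68).
Solve a·Δx + b·Δy = Δh: det = (-45)·(-220) − 260·45 = -1800.
∂h/∂x = [(-0.28)·(-220) − (+1.68)·45] / -1800 = +0.007778
∂h/∂y = [(-45)·(+1.68) − 260·(-0.28)] / -1800 = +0.001556
|∇h| = √(0.007778² + 0.001556²) = 0.007932
Seepage velocity v = K·i/n = 2.8 × 0.007932 / 0.17 = 0.1306 m/day.
t = 1000 / 0.1306 = 7657 days = 21 years.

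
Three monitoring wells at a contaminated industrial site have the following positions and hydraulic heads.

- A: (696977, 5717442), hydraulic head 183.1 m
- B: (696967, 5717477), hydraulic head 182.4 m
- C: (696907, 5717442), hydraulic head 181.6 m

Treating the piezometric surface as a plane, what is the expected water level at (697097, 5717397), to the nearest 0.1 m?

186.3 m

With h = a·x + b·y + c and A as origin, the differences give:
  (-10)·a + 35·b = -0.7
  (-70)·a + 0·b = -1.5
Eliminate b (×0 and ×35, subtract): 2450·a = 52.50 → a = ∂h/∂x = +0.02143
Back-substitute: b = ∂h/∂y = -0.01388.
h(697097, 5717397) = 183.1 + (+0.02143)·(120) + (-0.01388)·(-45) = 183.1 +2.571 +0.624 = 186.296 m.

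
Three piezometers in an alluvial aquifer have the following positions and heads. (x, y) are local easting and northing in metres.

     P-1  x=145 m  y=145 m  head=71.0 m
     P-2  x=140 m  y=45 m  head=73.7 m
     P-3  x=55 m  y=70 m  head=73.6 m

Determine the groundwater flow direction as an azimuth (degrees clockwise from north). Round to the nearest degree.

Taking P-1 as reference: P-2−P-1 = (-5, -100, +2.7); P-3−P-1 = (-90, -75, +2.6).
Solve a·Δx + b·Δy = Δh: det = (-5)·(-75) − (-90)·(-100) = -8625.
∂h/∂x = [(+2.7)·(-75) − (+2.6)·(-100)] / -8625 = -0.006667
∂h/∂y = [(-5)·(+2.6) − (-90)·(+2.7)] / -8625 = -0.02667
Flow direction (−∇h) has components (+0.006667 E, +0.02667 N).
Azimuth = atan2(E, N) = atan2(+0.006667, +0.02667) = 14.0° ≈ 014°.

014°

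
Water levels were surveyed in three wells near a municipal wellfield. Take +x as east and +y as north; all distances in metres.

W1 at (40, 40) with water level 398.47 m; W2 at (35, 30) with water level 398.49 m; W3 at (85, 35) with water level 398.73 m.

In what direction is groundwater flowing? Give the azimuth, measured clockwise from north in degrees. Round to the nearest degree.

311°

Differences from W1: to W2 (Δx, Δy, Δh) = (-5, -10, +0.02); to W3 = (45, -5, +0.26).
Solve a·Δx + b·Δy = Δh: det = (-5)·(-5) − 45·(-10) = 475.
∂h/∂x = [(+0.02)·(-5) − (+0.26)·(-10)] / 475 = +0.005263
∂h/∂y = [(-5)·(+0.26) − 45·(+0.02)] / 475 = -0.004632
Flow direction (−∇h) has components (-0.005263 E, +0.004632 N).
Azimuth = atan2(E, N) = atan2(-0.005263, +0.004632) = 311.3° ≈ 311°.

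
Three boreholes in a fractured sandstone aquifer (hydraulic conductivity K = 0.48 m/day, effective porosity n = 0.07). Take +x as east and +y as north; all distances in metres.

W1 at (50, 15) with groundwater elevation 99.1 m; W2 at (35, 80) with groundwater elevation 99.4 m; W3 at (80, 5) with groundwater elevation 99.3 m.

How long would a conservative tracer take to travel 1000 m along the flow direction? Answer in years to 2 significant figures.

Taking W1 as reference: W2−W1 = (-15, 65, +0.3); W3−W1 = (30, -10, +0.2).
Solve a·Δx + b·Δy = Δh: det = (-15)·(-10) − 30·65 = -1800.
∂h/∂x = [(+0.3)·(-10) − (+0.2)·65] / -1800 = +0.008889
∂h/∂y = [(-15)·(+0.2) − 30·(+0.3)] / -1800 = +0.006667
|∇h| = √(0.008889² + 0.006667²) = 0.01111
Seepage velocity v = K·i/n = 0.48 × 0.01111 / 0.07 = 0.07618 m/day.
t = 1000 / 0.07618 = 1.313e+04 days = 35.9 years.

36 years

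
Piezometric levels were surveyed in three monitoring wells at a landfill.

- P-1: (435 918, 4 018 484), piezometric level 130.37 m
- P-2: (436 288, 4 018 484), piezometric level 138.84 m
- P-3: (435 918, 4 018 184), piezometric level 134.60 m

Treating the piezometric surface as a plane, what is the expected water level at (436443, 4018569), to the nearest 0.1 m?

141.2 m

∂h/∂x = (138.84 − 130.37) / (436288 − 435918) = +0.02289
∂h/∂y = (134.60 − 130.37) / (4018184 − 4018484) = -0.01410
h(436443, 4018569) = 130.37 + (+0.02289)·(525) + (-0.01410)·(85) = 130.37 +12.018 -1.198 = 141.190 m.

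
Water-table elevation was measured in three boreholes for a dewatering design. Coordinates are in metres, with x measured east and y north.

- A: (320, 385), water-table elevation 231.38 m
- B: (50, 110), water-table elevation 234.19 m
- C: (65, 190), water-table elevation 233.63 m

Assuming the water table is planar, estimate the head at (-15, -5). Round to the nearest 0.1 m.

With h = a·x + b·y + c and A as origin, the differences give:
  (-270)·a + (-275)·b = +2.81
  (-255)·a + (-195)·b = +2.25
Eliminate b (×(-195) and ×(-275), subtract): -17475·a = 70.800 → a = ∂h/∂x = -0.004052
Back-substitute: b = ∂h/∂y = -0.006240.
h(-15, -5) = 231.38 + (-0.004052)·(-335) + (-0.006240)·(-390) = 231.38 +1.357 +2.434 = 235.171 m.

235.2 m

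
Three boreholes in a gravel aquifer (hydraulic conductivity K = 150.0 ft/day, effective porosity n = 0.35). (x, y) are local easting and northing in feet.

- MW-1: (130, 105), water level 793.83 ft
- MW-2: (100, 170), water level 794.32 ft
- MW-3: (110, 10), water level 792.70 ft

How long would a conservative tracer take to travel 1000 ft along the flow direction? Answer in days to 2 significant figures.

190 days

With h = a·x + b·y + c and MW-1 as origin, the differences give:
  (-30)·a + 65·b = +0.49
  (-20)·a + (-95)·b = -1.13
Eliminate b (×(-95) and ×65, subtract): 4150·a = 26.900 → a = ∂h/∂x = +0.006482
Back-substitute: b = ∂h/∂y = +0.01053.
|∇h| = √(0.006482² + 0.01053²) = 0.01237
Seepage velocity v = K·i/n = 150.0 × 0.01237 / 0.35 = 5.301 ft/day.
t = 1000 / 5.301 = 188.6 days.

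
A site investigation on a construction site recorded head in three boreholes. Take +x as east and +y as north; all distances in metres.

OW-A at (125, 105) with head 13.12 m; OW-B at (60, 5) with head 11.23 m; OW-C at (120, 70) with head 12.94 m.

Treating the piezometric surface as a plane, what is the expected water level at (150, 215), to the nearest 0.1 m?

Three-point gradient (reference OW-A): Δ to OW-B = (-65, -100, -1.89), Δ to OW-C = (-5, -35, -0.18).
∂h/∂x = +0.02713, ∂h/∂y = +0.001268 (det = 1775).
h(150, 215) = 13.12 + (+0.02713)·(25) + (+0.001268)·(110) = 13.12 +0.678 +0.139 = 13.938 m.

13.9 m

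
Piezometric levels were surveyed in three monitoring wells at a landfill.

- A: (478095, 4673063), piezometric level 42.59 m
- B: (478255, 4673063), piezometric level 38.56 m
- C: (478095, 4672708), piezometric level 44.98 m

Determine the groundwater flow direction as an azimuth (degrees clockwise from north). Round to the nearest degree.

075°

∂h/∂x = (38.56 − 42.59) / (478255 − 478095) = -0.02519
∂h/∂y = (44.98 − 42.59) / (4672708 − 4673063) = -0.006732
Flow direction (−∇h) has components (+0.02519 E, +0.006732 N).
Azimuth = atan2(E, N) = atan2(+0.02519, +0.006732) = 75.0° ≈ 075°.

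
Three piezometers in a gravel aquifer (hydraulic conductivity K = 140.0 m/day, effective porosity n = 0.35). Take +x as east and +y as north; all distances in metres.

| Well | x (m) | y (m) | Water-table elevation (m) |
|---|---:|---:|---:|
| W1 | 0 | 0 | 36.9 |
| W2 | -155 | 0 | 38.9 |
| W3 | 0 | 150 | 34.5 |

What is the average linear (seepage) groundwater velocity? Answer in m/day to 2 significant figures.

∂h/∂x = (38.9 − 36.9) / (-155 − 0) = -0.01290
∂h/∂y = (34.5 − 36.9) / (150 − 0) = -0.01600
|∇h| = √(-0.01290² + -0.01600²) = 0.02055
Seepage velocity v = K·i/n = 140.0 × 0.02055 / 0.35 = 8.22 m/day.

8.2 m/day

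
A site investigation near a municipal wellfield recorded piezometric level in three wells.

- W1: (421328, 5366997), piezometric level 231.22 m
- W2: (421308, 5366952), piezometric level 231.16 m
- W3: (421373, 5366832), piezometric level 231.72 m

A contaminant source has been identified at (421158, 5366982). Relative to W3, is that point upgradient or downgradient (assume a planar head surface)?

downgradient

Differences from W1: to W2 (Δx, Δy, Δh) = (-20, -45, -0.06); to W3 = (45, -165, +0.50).
Solve a·Δx + b·Δy = Δh: det = (-20)·(-165) − 45·(-45) = 5325.
∂h/∂x = [(-0.06)·(-165) − (+0.50)·(-45)] / 5325 = +0.006085
∂h/∂y = [(-20)·(+0.50) − 45·(-0.06)] / 5325 = -0.001371
Head at (421158, 5366982) = 231.22 + (+0.006085)·(-170) + (-0.001371)·(-15) = 230.21 m.
That is lower than the 231.72 m at W3, so the point is downgradient.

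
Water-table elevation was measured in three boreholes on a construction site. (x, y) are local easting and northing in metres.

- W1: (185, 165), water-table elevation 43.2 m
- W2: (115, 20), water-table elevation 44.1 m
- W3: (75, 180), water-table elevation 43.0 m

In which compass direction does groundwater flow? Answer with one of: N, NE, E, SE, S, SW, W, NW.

N

Differences from W1: to W2 (Δx, Δy, Δh) = (-70, -145, +0.9); to W3 = (-110, 15, -0.2).
Determinant of the coordinate differences = (-70)·15 − (-110)·(-145) = -17000.
∂h/∂x = [(+0.9)·15 − (-0.2)·(-145)] / -17000 = +0.0009118
∂h/∂y = [(-70)·(-0.2) − (-110)·(+0.9)] / -17000 = -0.006647
Flow = −∇h = (-0.0009118 east, +0.006647 north), which points north.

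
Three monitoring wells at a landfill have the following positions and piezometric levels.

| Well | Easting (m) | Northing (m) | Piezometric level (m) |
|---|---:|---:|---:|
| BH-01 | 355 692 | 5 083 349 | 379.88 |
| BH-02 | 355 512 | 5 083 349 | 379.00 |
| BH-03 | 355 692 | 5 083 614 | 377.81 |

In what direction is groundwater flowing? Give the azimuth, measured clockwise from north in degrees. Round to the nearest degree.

∂h/∂x = (379.00 − 379.88) / (355512 − 355692) = +0.004889
∂h/∂y = (377.81 − 379.88) / (5083614 − 5083349) = -0.007811
Flow direction (−∇h) has components (-0.004889 E, +0.007811 N).
Azimuth = atan2(E, N) = atan2(-0.004889, +0.007811) = 328.0° ≈ 328°.

328°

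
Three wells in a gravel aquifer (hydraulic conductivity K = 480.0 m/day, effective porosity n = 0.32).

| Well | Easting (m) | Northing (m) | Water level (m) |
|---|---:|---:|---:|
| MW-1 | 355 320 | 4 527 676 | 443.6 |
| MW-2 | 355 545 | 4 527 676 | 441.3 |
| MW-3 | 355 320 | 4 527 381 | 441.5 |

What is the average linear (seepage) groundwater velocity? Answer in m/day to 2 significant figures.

19 m/day

∂h/∂x = (441.3 − 443.6) / (355545 − 355320) = -0.01022
∂h/∂y = (441.5 − 443.6) / (4527381 − 4527676) = +0.007119
|∇h| = √(-0.01022² + 0.007119²) = 0.01246
Seepage velocity v = K·i/n = 480.0 × 0.01246 / 0.32 = 18.69 m/day.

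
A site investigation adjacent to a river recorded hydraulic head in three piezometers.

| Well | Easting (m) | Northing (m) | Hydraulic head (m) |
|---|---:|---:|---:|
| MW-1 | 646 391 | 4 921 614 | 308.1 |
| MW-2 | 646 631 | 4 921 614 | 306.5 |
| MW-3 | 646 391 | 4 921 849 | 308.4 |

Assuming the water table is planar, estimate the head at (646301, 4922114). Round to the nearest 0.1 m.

∂h/∂x = (306.5 − 308.1) / (646631 − 646391) = -0.006667
∂h/∂y = (308.4 − 308.1) / (4921849 − 4921614) = +0.001277
h(646301, 4922114) = 308.1 + (-0.006667)·(-90) + (+0.001277)·(500) = 308.1 +0.600 +0.638 = 309.338 m.

309.3 m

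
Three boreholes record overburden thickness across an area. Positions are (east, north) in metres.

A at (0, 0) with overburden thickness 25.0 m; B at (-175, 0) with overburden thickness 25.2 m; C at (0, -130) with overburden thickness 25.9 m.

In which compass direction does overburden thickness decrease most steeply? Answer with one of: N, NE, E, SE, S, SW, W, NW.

N

∂d/∂x = (25.2 − 25.0) / (-175 − 0) = -0.001143
∂d/∂y = (25.9 − 25.0) / (-130 − 0) = -0.006923
Steepest decrease is along −∇f = (+0.001143 E, +0.006923 N) → north.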